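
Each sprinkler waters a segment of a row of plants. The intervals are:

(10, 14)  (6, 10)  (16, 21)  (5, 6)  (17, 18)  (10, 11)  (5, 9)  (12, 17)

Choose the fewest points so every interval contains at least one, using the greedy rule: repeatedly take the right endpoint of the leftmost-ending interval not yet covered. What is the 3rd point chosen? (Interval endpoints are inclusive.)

17

Sort by right endpoint; whenever an interval is uncovered, place a point at its right end.
Sorted: [5,6] [5,9] [6,10] [10,11] [10,14] [12,17] [17,18] [16,21]
{[5,6],[5,9],[6,10]} hit by 6; {[10,11],[10,14]} hit by 11; {[12,17],[17,18],[16,21]} hit by 17.
Points: 6, 11, 17 (3 total).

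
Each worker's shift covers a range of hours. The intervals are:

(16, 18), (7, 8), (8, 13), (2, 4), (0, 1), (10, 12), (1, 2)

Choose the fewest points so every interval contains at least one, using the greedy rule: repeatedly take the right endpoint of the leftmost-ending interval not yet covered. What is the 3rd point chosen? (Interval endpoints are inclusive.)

Sorted: [0,1] [1,2] [2,4] [7,8] [10,12] [8,13] [16,18]
{[0,1],[1,2]} hit by 1; {[2,4]} hit by 4; {[7,8]} hit by 8; {[10,12],[8,13]} hit by 12; {[16,18]} hit by 18.
Points: 1, 4, 8, 12, 18 (5 total).

8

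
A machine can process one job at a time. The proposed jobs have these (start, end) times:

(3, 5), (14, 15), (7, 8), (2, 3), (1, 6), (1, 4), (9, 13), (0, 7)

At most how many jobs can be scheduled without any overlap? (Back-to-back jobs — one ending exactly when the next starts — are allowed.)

By end time: (2,3), (1,4), (3,5), (1,6), (0,7), (7,8), (9,13), (14,15).
Pick (2,3); next start ≥ 3 → (3,5); next start ≥ 5 → (7,8); next start ≥ 8 → (9,13); next start ≥ 13 → (14,15).
Selected 5 jobs.

5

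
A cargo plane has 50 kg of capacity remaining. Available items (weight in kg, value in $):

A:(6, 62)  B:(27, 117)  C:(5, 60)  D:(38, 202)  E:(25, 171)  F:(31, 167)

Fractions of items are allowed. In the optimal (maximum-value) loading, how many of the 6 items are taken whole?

3

Order: C (60/5=12.00) > A (62/6=10.33) > E (171/25=6.84) > F (167/31=5.39) > D (202/38=5.32) > B (117/27=4.33)
Fill: take C (5 @ 60) → take A (6 @ 62) → take E (25 @ 171) → take 14/31 of F → 75.42; 50/50 used.
3 item(s) taken whole; one partial (take 14/31 of F).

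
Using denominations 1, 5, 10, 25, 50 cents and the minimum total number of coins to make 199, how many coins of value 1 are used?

4

199 − 3×50→49 − 1×25→24 − 2×10→4 − 4×1→0
Count of 1: 4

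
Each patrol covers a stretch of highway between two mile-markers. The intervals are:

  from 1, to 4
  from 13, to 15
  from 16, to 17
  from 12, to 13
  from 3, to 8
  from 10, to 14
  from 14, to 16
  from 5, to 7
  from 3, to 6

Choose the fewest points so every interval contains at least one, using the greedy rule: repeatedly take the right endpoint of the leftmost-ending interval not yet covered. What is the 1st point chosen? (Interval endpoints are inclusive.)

Sorted: [1,4] [3,6] [5,7] [3,8] [12,13] [10,14] [13,15] [14,16] [16,17]
{[1,4],[3,6]} hit by 4; {[5,7],[3,8]} hit by 7; {[12,13],[10,14],[13,15]} hit by 13; {[14,16],[16,17]} hit by 16.
Points: 4, 7, 13, 16 (4 total).

4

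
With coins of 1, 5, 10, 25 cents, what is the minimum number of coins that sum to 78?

6

Greedy: take as many of the largest coin as possible, then repeat with the remainder.
78 − 3×25→3 − 3×1→0
Total coins = 3 + 3 = 6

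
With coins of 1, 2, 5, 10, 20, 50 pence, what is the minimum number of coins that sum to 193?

Use the largest denomination that fits, subtract, and repeat.
193 = 3×50 + 2×20 + 1×2 + 1×1
Total coins = 3 + 2 + 1 + 1 = 7

7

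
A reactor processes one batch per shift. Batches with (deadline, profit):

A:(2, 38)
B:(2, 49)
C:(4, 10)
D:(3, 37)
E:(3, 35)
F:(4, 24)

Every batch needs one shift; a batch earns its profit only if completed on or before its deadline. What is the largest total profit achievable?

Take jobs in profit order; each goes to the latest open slot no later than its deadline.
By profit: B(d2,49), A(d2,38), D(d3,37), E(d3,35), F(d4,24), C(d4,10)
B→slot 2; A→slot 1; D→slot 3; E skipped; F→slot 4; C skipped.
Profit = 38 + 49 + 37 + 24 = 148

148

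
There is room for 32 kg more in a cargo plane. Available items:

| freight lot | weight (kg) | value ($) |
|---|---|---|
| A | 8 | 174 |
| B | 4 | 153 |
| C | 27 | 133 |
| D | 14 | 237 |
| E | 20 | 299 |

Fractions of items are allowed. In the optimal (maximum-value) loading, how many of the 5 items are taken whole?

3

Greedy by value/weight ratio, highest first.
Order: B (153/4=38.25) > A (174/8=21.75) > D (237/14=16.93) > E (299/20=14.95) > C (133/27=4.93)
Fill: take B (4 @ 153) → take A (8 @ 174) → take D (14 @ 237) → take 6/20 of E → 89.70; 32/32 used.
3 item(s) taken whole; one partial (take 6/20 of E).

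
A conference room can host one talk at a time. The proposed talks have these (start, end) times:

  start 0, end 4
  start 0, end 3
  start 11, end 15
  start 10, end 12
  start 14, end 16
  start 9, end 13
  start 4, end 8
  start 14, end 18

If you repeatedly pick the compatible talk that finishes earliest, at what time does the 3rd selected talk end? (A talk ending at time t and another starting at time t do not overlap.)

Order by finish time; keep every interval that doesn't clash with the previous kept one.
By end time: (0,3), (0,4), (4,8), (10,12), (9,13), (11,15), (14,16), (14,18).
Pick (0,3); next start ≥ 3 → (4,8); next start ≥ 8 → (10,12); next start ≥ 12 → (14,16).
Selected: (0,3) (4,8) (10,12) (14,16)

12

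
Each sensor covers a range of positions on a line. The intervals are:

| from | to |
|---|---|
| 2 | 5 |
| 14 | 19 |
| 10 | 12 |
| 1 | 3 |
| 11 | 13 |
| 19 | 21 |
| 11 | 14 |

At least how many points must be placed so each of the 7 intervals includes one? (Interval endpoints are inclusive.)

3

By right end: [1,3]  [2,5]  [10,12]  [11,13]  [11,14]  [14,19]  [19,21]
[1,3] uncovered → point at 3; [10,12] uncovered → point at 12; [14,19] uncovered → point at 19.
Points: 3, 12, 19 (3 total).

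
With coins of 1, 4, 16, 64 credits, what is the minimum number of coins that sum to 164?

5

Use the largest denomination that fits, subtract, and repeat.
164 − 2×64→36 − 2×16→4 − 1×4→0
Total coins = 2 + 2 + 1 = 5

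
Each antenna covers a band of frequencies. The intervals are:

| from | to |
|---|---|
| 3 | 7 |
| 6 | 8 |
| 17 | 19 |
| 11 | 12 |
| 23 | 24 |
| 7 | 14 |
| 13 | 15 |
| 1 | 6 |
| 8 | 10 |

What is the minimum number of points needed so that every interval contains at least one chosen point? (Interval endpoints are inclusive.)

6

Sort by right endpoint; whenever an interval is uncovered, place a point at its right end.
Sorted: [1,6] [3,7] [6,8] [8,10] [11,12] [7,14] [13,15] [17,19] [23,24]
{[1,6],[3,7],[6,8]} hit by 6; {[8,10]} hit by 10; {[11,12],[7,14]} hit by 12; {[13,15]} hit by 15; {[17,19]} hit by 19; {[23,24]} hit by 24.
Points: 6, 10, 12, 15, 19, 24 (6 total).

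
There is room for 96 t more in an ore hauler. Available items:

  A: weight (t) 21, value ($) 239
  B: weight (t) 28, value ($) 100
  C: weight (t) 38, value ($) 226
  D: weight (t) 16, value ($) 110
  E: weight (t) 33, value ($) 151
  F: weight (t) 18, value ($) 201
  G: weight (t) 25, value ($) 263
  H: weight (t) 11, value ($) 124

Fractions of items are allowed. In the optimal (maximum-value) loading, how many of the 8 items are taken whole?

Ratios (sorted): A 11.38, H 11.27, F 11.17, G 10.52, D 6.88, C 5.95, E 4.58, B 3.57
take A (21 @ 239); take H (11 @ 124); take F (18 @ 201); take G (25 @ 263); take D (16 @ 110); take 5/38 of C → 29.74. Capacity used 96/96.
5 item(s) taken whole; one partial (take 5/38 of C).

5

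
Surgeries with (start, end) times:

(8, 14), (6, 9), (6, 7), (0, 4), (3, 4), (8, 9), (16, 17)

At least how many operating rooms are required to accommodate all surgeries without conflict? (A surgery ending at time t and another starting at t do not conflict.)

Count concurrent intervals with a sweep; the peak is the room count.
starts: [0, 3, 6, 6, 8, 8, 16]
ends:   [4, 4, 7, 9, 9, 14, 17]
s0→1 s3→2 e4→1 e4→0 s6→1 s6→2 e7→1 s8→2 s8→3  — peak 3.

3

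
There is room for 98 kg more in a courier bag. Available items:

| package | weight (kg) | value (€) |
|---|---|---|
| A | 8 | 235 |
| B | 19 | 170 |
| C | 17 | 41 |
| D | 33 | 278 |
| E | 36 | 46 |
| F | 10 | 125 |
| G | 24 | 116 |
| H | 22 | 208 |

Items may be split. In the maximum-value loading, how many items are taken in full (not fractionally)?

Sort by value per unit weight and fill in that order.
Ratios (sorted): A 29.38, F 12.50, H 9.45, B 8.95, D 8.42, G 4.83, C 2.41, E 1.28
take A (8 @ 235); take F (10 @ 125); take H (22 @ 208); take B (19 @ 170); take D (33 @ 278); take 6/24 of G → 29.00. Capacity used 98/98.
5 item(s) taken whole; one partial (take 6/24 of G).

5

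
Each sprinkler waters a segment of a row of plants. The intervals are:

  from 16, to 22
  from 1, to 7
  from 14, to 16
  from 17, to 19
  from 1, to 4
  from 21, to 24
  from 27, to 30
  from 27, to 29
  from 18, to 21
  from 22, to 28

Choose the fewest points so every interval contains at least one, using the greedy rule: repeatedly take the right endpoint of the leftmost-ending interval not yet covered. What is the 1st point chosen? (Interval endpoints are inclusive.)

By right end: [1,4]  [1,7]  [14,16]  [17,19]  [18,21]  [16,22]  [21,24]  [22,28]  [27,29]  [27,30]
[1,4] uncovered → point at 4; [14,16] uncovered → point at 16; [17,19] uncovered → point at 19; [21,24] uncovered → point at 24; [27,29] uncovered → point at 29.
Points: 4, 16, 19, 24, 29 (5 total).

4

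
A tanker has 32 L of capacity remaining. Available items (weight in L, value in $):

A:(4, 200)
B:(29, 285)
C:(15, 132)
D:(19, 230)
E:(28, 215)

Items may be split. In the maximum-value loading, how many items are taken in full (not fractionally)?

2

Greedy by value/weight ratio, highest first.
Ratios (sorted): A 50.00, D 12.11, B 9.83, C 8.80, E 7.68
take A (4 @ 200); take D (19 @ 230); take 9/29 of B → 88.45. Capacity used 32/32.
2 item(s) taken whole; one partial (take 9/29 of B).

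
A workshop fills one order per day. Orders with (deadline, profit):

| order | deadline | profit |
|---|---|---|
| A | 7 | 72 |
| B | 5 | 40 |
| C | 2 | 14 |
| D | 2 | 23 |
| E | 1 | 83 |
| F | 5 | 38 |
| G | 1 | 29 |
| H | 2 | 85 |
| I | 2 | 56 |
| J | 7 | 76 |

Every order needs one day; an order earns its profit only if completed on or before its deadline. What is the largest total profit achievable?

By profit: H(d2,85), E(d1,83), J(d7,76), A(d7,72), I(d2,56), B(d5,40), F(d5,38), G(d1,29), D(d2,23), C(d2,14)
H→slot 2; E→slot 1; J→slot 7; A→slot 6; I skipped; B→slot 5; F→slot 4; G skipped; D skipped; C skipped.
Profit = 83 + 85 + 38 + 40 + 72 + 76 = 394

394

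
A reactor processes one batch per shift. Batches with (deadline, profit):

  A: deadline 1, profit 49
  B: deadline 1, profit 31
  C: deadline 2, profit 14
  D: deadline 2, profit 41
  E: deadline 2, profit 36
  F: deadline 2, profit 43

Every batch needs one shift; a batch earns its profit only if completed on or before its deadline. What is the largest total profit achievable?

Take jobs in profit order; each goes to the latest open slot no later than its deadline.
Profit order: A=49 F=43 D=41 E=36 B=31 C=14
Assign: A→slot 1, F→slot 2, D skipped, E skipped, B skipped, C skipped.
Slots: [1:A] [2:F]
Profit = 49 + 43 = 92

92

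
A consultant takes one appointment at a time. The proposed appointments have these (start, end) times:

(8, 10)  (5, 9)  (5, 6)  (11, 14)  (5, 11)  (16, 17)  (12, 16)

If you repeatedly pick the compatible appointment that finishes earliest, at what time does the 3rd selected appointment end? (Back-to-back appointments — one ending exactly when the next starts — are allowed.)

14

Greedy by earliest finish: after sorting by end time, pick each interval compatible with the last pick.
Sorted by end: (5,6)  (5,9)  (8,10)  (5,11)  (11,14)  (12,16)  (16,17)
take (5,6); take (8,10); skip (5,11); take (11,14); take (16,17).
Selected: (5,6) (8,10) (11,14) (16,17)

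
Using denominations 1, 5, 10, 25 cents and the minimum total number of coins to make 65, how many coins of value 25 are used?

65 = 2×25 + 1×10 + 1×5
Count of 25: 2

2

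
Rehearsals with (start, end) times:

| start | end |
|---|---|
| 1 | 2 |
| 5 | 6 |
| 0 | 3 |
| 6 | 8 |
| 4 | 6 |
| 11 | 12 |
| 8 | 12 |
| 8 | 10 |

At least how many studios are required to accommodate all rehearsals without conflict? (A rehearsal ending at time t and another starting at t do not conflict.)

2

Count concurrent intervals with a sweep; the peak is the room count.
Events (time:±→running): 0:+→1 1:+→2 … peak 2.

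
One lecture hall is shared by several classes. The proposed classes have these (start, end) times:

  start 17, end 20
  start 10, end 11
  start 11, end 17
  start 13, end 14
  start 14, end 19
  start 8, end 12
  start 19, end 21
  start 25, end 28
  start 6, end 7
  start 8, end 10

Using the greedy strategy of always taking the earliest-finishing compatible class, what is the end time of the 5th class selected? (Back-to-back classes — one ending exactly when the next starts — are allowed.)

By end time: (6,7), (8,10), (10,11), (8,12), (13,14), (11,17), (14,19), (17,20), (19,21), (25,28).
Pick (6,7); next start ≥ 7 → (8,10); next start ≥ 10 → (10,11); next start ≥ 11 → (13,14); next start ≥ 14 → (14,19); next start ≥ 19 → (19,21); next start ≥ 21 → (25,28).
Selected: (6,7) (8,10) (10,11) (13,14) (14,19) (19,21) (25,28)

19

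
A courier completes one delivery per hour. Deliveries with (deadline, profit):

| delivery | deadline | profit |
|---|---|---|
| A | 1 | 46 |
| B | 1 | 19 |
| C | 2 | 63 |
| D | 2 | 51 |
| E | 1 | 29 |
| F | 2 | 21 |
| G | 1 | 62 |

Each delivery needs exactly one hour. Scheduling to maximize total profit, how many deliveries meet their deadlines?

2

Take jobs in profit order; each goes to the latest open slot no later than its deadline.
Profit order: C=63 G=62 D=51 A=46 E=29 F=21 B=19
Assign: C→slot 2, G→slot 1, D skipped, A skipped, E skipped, F skipped, B skipped.
Slots: [1:G] [2:C]
2 of 7 scheduled.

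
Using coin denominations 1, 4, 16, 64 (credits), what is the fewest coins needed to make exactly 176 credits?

176 = 2×64 + 3×16
Total coins = 2 + 3 = 5

5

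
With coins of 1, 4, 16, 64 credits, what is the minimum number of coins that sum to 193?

Use the largest denomination that fits, subtract, and repeat.
193 − 3×64→1 − 1×1→0
Total coins = 3 + 1 = 4

4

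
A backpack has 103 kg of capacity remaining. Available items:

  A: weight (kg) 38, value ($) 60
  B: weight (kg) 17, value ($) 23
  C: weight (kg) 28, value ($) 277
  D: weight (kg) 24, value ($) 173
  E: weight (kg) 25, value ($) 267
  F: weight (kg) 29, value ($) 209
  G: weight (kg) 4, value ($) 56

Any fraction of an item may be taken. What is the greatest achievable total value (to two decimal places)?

Greedy by value/weight ratio, highest first.
Ratios (sorted): G 14.00, E 10.68, C 9.89, D 7.21, F 7.21, A 1.58, B 1.35
take G (4 @ 56); take E (25 @ 267); take C (28 @ 277); take D (24 @ 173); take 22/29 of F → 158.55. Capacity used 103/103.
Total value = 931.55

931.55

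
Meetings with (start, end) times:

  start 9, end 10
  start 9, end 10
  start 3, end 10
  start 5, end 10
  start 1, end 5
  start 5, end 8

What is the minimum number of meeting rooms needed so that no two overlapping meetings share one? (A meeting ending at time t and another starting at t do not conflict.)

4

The answer is the maximum number of intervals overlapping at any instant.
starts: [1, 3, 5, 5, 9, 9]
ends:   [5, 8, 10, 10, 10, 10]
s1→1 s3→2 e5→1 s5→2 s5→3 e8→2 s9→3 s9→4  — peak 4.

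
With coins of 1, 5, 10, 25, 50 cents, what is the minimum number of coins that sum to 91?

91 − 1×50→41 − 1×25→16 − 1×10→6 − 1×5→1 − 1×1→0
Total coins = 1 + 1 + 1 + 1 + 1 = 5

5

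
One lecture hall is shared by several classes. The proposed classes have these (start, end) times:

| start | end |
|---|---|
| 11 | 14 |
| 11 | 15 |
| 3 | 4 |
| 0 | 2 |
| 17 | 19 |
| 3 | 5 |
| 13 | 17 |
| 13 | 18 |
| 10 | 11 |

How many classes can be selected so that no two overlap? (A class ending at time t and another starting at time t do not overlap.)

Sort by end time and greedily take each interval whose start is ≥ the last chosen end.
By end time: (0,2), (3,4), (3,5), (10,11), (11,14), (11,15), (13,17), (13,18), (17,19).
Pick (0,2); next start ≥ 2 → (3,4); next start ≥ 4 → (10,11); next start ≥ 11 → (11,14); next start ≥ 14 → (17,19).
Selected 5 classes.

5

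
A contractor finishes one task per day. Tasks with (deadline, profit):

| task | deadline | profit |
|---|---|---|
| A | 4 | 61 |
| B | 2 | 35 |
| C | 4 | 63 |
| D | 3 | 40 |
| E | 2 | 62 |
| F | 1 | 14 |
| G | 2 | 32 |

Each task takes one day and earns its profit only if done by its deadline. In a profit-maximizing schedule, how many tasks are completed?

Take jobs in profit order; each goes to the latest open slot no later than its deadline.
By profit: C(d4,63), E(d2,62), A(d4,61), D(d3,40), B(d2,35), G(d2,32), F(d1,14)
C→slot 4; E→slot 2; A→slot 3; D→slot 1; B skipped; G skipped; F skipped.
4 of 7 scheduled.

4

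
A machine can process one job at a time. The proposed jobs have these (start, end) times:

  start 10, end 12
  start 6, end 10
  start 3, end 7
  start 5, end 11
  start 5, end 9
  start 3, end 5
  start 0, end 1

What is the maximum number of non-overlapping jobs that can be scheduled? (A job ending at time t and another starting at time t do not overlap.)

Sorted by end: (0,1)  (3,5)  (3,7)  (5,9)  (6,10)  (5,11)  (10,12)
take (0,1); take (3,5); skip (3,7); take (5,9); skip (6,10); take (10,12).
Selected 4 jobs.

4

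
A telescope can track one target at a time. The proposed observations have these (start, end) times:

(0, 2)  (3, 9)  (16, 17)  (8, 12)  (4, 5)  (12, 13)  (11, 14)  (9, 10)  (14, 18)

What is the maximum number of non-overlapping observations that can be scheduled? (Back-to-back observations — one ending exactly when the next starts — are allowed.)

5

Order by finish time; keep every interval that doesn't clash with the previous kept one.
Sorted by end: (0,2)  (4,5)  (3,9)  (9,10)  (8,12)  (12,13)  (11,14)  (16,17)  (14,18)
take (0,2); take (4,5); take (9,10); take (12,13); skip (11,14); take (16,17).
Selected 5 observations.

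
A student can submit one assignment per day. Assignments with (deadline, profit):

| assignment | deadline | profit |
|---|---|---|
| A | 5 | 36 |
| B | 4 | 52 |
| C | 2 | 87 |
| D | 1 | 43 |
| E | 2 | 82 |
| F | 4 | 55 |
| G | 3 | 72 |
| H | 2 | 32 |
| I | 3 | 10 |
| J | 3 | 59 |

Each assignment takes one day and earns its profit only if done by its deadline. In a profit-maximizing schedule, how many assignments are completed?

5

Profit order: C=87 E=82 G=72 J=59 F=55 B=52 D=43 A=36 H=32 I=10
Assign: C→slot 2, E→slot 1, G→slot 3, J skipped, F→slot 4, B skipped, D skipped, A→slot 5, H skipped, I skipped.
Slots: [1:E] [2:C] [3:G] [4:F] [5:A]
5 of 10 scheduled.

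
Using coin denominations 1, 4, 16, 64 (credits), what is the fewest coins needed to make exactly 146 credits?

5

Greedy: take as many of the largest coin as possible, then repeat with the remainder.
146 − 2×64→18 − 1×16→2 − 2×1→0
Total coins = 2 + 1 + 2 = 5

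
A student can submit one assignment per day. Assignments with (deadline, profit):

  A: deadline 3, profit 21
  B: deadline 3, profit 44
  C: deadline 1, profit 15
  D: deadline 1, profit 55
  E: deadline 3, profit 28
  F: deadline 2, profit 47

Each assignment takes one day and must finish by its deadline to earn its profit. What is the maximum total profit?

146

Profit order: D=55 F=47 B=44 E=28 A=21 C=15
Assign: D→slot 1, F→slot 2, B→slot 3, E skipped, A skipped, C skipped.
Slots: [1:D] [2:F] [3:B]
Profit = 55 + 47 + 44 = 146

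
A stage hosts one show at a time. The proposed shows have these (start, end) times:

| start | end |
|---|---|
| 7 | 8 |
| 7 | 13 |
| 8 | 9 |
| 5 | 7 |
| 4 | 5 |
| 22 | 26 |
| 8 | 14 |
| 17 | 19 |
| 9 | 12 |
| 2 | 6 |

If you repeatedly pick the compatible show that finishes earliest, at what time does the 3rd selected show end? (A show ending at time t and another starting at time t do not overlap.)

8

By end time: (4,5), (2,6), (5,7), (7,8), (8,9), (9,12), (7,13), (8,14), (17,19), (22,26).
Pick (4,5); next start ≥ 5 → (5,7); next start ≥ 7 → (7,8); next start ≥ 8 → (8,9); next start ≥ 9 → (9,12); next start ≥ 12 → (17,19); next start ≥ 19 → (22,26).
Selected: (4,5) (5,7) (7,8) (8,9) (9,12) (17,19) (22,26)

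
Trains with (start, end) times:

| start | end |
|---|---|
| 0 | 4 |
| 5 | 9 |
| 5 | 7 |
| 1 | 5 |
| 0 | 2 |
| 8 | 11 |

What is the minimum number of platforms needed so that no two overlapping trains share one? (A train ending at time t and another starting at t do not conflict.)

3

The answer is the maximum number of intervals overlapping at any instant.
Events (time:±→running): 0:+→1 0:+→2 1:+→3 … peak 3.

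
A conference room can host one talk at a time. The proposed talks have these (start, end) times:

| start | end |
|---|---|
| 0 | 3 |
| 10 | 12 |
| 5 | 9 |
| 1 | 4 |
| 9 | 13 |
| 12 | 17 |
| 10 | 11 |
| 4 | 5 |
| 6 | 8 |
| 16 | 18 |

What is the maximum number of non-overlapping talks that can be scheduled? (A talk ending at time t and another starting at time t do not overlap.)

Greedy by earliest finish: after sorting by end time, pick each interval compatible with the last pick.
Sorted by end: (0,3)  (1,4)  (4,5)  (6,8)  (5,9)  (10,11)  (10,12)  (9,13)  (12,17)  (16,18)
take (0,3); take (4,5); take (6,8); skip (5,9); take (10,11); skip (10,12); take (12,17).
Selected 5 talks.

5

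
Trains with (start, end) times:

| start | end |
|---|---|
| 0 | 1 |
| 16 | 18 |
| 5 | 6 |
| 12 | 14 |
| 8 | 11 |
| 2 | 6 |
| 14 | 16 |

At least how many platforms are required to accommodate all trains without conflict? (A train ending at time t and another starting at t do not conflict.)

2

starts: [0, 2, 5, 8, 12, 14, 16]
ends:   [1, 6, 6, 11, 14, 16, 18]
s0→1 e1→0 s2→1 s5→2  — peak 2.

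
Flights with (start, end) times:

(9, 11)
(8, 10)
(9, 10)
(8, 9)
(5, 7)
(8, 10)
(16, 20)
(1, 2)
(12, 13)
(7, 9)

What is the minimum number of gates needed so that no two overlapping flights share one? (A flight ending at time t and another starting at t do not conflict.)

Count concurrent intervals with a sweep; the peak is the room count.
Events (time:±→running): 1:+→1 2:-→0 5:+→1 7:-→0 7:+→1 8:+→2 8:+→3 8:+→4 … peak 4.

4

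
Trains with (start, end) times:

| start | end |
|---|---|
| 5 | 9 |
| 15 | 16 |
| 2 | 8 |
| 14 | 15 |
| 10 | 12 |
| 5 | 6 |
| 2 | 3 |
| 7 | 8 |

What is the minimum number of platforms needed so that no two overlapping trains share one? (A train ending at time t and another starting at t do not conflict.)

starts: [2, 2, 5, 5, 7, 10, 14, 15]
ends:   [3, 6, 8, 8, 9, 12, 15, 16]
s2→1 s2→2 e3→1 s5→2 s5→3  — peak 3.

3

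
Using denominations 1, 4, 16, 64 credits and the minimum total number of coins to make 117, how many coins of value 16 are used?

3

Use the largest denomination that fits, subtract, and repeat.
117 − 1×64→53 − 3×16→5 − 1×4→1 − 1×1→0
Count of 16: 3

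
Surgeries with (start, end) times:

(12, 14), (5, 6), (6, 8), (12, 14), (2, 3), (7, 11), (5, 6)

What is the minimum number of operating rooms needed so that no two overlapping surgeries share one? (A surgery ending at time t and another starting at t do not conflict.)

Count concurrent intervals with a sweep; the peak is the room count.
Events (time:±→running): 2:+→1 3:-→0 5:+→1 5:+→2 … peak 2.

2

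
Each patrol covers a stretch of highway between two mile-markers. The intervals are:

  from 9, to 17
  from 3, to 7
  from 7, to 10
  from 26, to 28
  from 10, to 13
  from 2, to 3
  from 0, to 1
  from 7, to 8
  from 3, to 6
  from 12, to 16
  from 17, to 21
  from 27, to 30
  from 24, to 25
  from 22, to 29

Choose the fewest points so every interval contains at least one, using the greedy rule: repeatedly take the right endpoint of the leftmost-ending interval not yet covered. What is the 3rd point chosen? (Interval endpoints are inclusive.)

8

Sort by right endpoint; whenever an interval is uncovered, place a point at its right end.
Sorted: [0,1] [2,3] [3,6] [3,7] [7,8] [7,10] [10,13] [12,16] [9,17] [17,21] [24,25] [26,28] [22,29] [27,30]
{[0,1]} hit by 1; {[2,3],[3,6],[3,7]} hit by 3; {[7,8],[7,10]} hit by 8; {[10,13],[12,16],[9,17]} hit by 13; {[17,21]} hit by 21; {[24,25]} hit by 25; {[26,28],[22,29],[27,30]} hit by 28.
Points: 1, 3, 8, 13, 21, 25, 28 (7 total).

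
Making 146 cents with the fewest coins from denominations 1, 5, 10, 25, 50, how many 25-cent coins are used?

Use the largest denomination that fits, subtract, and repeat.
146 = 2×50 + 1×25 + 2×10 + 1×1
Count of 25: 1

1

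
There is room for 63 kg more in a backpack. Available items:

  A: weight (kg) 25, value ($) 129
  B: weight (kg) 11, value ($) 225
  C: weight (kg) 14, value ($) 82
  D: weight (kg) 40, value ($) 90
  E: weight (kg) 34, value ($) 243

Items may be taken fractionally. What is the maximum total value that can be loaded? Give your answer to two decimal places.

570.64

Sort by value per unit weight and fill in that order.
Ratios (sorted): B 20.45, E 7.15, C 5.86, A 5.16, D 2.25
take B (11 @ 225); take E (34 @ 243); take C (14 @ 82); take 4/25 of A → 20.64. Capacity used 63/63.
Total value = 570.64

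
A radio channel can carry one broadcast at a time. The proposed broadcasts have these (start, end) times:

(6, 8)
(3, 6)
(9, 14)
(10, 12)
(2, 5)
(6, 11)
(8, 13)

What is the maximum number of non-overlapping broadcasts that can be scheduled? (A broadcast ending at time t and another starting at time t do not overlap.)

3

Greedy by earliest finish: after sorting by end time, pick each interval compatible with the last pick.
Sorted by end: (2,5)  (3,6)  (6,8)  (6,11)  (10,12)  (8,13)  (9,14)
take (2,5); skip (3,6); take (6,8); take (10,12).
Selected 3 broadcasts.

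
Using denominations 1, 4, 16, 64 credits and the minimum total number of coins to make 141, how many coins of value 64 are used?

2

141 = 2×64 + 3×4 + 1×1
Count of 64: 2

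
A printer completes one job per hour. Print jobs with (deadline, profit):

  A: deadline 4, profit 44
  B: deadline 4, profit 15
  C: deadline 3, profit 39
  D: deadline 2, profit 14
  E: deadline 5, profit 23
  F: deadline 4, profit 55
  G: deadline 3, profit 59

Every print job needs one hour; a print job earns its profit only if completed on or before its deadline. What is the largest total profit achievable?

Profit order: G=59 F=55 A=44 C=39 E=23 B=15 D=14
Assign: G→slot 3, F→slot 4, A→slot 2, C→slot 1, E→slot 5, B skipped, D skipped.
Slots: [1:C] [2:A] [3:G] [4:F] [5:E]
Profit = 39 + 44 + 59 + 55 + 23 = 220

220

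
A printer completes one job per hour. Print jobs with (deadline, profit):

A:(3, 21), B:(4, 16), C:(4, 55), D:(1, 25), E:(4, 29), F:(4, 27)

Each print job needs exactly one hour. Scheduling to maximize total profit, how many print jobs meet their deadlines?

4

Take jobs in profit order; each goes to the latest open slot no later than its deadline.
By profit: C(d4,55), E(d4,29), F(d4,27), D(d1,25), A(d3,21), B(d4,16)
C→slot 4; E→slot 3; F→slot 2; D→slot 1; A skipped; B skipped.
4 of 6 scheduled.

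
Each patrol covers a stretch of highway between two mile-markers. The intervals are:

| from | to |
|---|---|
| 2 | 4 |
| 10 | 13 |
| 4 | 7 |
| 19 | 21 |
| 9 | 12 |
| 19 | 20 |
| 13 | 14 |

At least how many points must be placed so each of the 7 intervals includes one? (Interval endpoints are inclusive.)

Sorted: [2,4] [4,7] [9,12] [10,13] [13,14] [19,20] [19,21]
{[2,4],[4,7]} hit by 4; {[9,12],[10,13]} hit by 12; {[13,14]} hit by 14; {[19,20],[19,21]} hit by 20.
Points: 4, 12, 14, 20 (4 total).

4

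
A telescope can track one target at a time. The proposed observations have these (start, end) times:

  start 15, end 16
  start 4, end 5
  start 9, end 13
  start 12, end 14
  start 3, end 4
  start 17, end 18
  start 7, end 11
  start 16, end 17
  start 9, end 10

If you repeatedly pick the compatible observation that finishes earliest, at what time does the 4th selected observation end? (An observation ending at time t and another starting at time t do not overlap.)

By end time: (3,4), (4,5), (9,10), (7,11), (9,13), (12,14), (15,16), (16,17), (17,18).
Pick (3,4); next start ≥ 4 → (4,5); next start ≥ 5 → (9,10); next start ≥ 10 → (12,14); next start ≥ 14 → (15,16); next start ≥ 16 → (16,17); next start ≥ 17 → (17,18).
Selected: (3,4) (4,5) (9,10) (12,14) (15,16) (16,17) (17,18)

14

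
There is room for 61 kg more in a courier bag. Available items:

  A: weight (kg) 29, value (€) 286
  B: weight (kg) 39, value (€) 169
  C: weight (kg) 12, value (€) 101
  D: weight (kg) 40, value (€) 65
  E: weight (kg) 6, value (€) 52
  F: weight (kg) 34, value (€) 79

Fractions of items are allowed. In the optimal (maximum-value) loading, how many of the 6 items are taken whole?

Sort by value per unit weight and fill in that order.
Ratios (sorted): A 9.86, E 8.67, C 8.42, B 4.33, F 2.32, D 1.62
take A (29 @ 286); take E (6 @ 52); take C (12 @ 101); take 14/39 of B → 60.67. Capacity used 61/61.
3 item(s) taken whole; one partial (take 14/39 of B).

3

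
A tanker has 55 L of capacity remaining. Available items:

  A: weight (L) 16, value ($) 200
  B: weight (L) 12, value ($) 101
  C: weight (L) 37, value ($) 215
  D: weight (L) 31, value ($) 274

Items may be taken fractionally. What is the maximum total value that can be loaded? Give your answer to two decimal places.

Greedy by value/weight ratio, highest first.
Ratios (sorted): A 12.50, D 8.84, B 8.42, C 5.81
take A (16 @ 200); take D (31 @ 274); take 8/12 of B → 67.33. Capacity used 55/55.
Total value = 541.33

541.33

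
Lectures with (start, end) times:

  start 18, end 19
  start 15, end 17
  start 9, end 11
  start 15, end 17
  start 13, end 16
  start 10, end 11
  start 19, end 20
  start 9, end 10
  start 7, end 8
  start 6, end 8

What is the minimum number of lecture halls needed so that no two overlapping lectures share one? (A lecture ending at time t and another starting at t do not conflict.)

starts: [6, 7, 9, 9, 10, 13, 15, 15, 18, 19]
ends:   [8, 8, 10, 11, 11, 16, 17, 17, 19, 20]
s6→1 s7→2 e8→1 e8→0 s9→1 s9→2 e10→1 s10→2 e11→1 e11→0 s13→1 s15→2 s15→3  — peak 3.

3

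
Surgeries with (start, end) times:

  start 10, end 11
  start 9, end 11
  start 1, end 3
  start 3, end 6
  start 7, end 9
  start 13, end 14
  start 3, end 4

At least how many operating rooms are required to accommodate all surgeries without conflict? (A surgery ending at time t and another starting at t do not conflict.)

2

Count concurrent intervals with a sweep; the peak is the room count.
Events (time:±→running): 1:+→1 3:-→0 3:+→1 3:+→2 … peak 2.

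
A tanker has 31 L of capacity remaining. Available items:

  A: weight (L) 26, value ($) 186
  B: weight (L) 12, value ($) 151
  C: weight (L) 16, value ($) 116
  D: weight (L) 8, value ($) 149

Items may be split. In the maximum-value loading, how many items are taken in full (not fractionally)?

2

Ratios (sorted): D 18.62, B 12.58, C 7.25, A 7.15
take D (8 @ 149); take B (12 @ 151); take 11/16 of C → 79.75. Capacity used 31/31.
2 item(s) taken whole; one partial (take 11/16 of C).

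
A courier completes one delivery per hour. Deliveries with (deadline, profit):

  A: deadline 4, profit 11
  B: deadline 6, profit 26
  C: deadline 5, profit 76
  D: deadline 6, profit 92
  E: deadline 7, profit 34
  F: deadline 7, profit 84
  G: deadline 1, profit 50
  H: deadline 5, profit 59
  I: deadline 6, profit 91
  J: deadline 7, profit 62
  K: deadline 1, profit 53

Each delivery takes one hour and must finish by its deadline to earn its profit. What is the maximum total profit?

517

Take jobs in profit order; each goes to the latest open slot no later than its deadline.
By profit: D(d6,92), I(d6,91), F(d7,84), C(d5,76), J(d7,62), H(d5,59), K(d1,53), G(d1,50), E(d7,34), B(d6,26), A(d4,11)
D→slot 6; I→slot 5; F→slot 7; C→slot 4; J→slot 3; H→slot 2; K→slot 1; G skipped; E skipped; B skipped; A skipped.
Profit = 53 + 59 + 62 + 76 + 91 + 92 + 84 = 517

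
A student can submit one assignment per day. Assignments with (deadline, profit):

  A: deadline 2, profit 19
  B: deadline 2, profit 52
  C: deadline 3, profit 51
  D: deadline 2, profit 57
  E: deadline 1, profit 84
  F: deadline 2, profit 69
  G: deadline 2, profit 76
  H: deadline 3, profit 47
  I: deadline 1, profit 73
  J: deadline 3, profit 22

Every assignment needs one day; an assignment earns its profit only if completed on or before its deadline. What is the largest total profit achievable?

211

Take jobs in profit order; each goes to the latest open slot no later than its deadline.
By profit: E(d1,84), G(d2,76), I(d1,73), F(d2,69), D(d2,57), B(d2,52), C(d3,51), H(d3,47), J(d3,22), A(d2,19)
E→slot 1; G→slot 2; I skipped; F skipped; D skipped; B skipped; C→slot 3; H skipped; J skipped; A skipped.
Profit = 84 + 76 + 51 = 211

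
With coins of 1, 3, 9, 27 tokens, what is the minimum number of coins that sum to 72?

72 = 2×27 + 2×9
Total coins = 2 + 2 = 4

4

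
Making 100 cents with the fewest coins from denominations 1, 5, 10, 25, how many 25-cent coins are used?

100 = 4×25
Count of 25: 4

4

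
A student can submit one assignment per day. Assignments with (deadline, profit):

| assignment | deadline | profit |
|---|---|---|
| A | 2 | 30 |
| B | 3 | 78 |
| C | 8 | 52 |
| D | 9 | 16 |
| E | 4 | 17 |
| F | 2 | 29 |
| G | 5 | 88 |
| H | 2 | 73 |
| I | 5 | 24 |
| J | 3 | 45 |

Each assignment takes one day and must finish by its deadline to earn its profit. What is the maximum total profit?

376

Take jobs in profit order; each goes to the latest open slot no later than its deadline.
Profit order: G=88 B=78 H=73 C=52 J=45 A=30 F=29 I=24 E=17 D=16
Assign: G→slot 5, B→slot 3, H→slot 2, C→slot 8, J→slot 1, A skipped, F skipped, I→slot 4, E skipped, D→slot 9.
Slots: [1:J] [2:H] [3:B] [4:I] [5:G] [8:C] [9:D]
Profit = 45 + 73 + 78 + 24 + 88 + 52 + 16 = 376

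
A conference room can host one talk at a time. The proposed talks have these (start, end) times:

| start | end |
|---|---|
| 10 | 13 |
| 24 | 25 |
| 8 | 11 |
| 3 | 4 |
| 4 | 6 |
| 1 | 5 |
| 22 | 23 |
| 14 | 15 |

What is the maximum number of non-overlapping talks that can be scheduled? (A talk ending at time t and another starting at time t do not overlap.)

6

Sort by end time and greedily take each interval whose start is ≥ the last chosen end.
By end time: (3,4), (1,5), (4,6), (8,11), (10,13), (14,15), (22,23), (24,25).
Pick (3,4); next start ≥ 4 → (4,6); next start ≥ 6 → (8,11); next start ≥ 11 → (14,15); next start ≥ 15 → (22,23); next start ≥ 23 → (24,25).
Selected 6 talks.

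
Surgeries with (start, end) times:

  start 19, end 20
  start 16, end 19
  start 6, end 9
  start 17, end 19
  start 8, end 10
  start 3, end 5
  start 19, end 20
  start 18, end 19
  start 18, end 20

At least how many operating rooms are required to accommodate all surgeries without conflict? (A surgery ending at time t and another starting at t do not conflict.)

Count concurrent intervals with a sweep; the peak is the room count.
starts: [3, 6, 8, 16, 17, 18, 18, 19, 19]
ends:   [5, 9, 10, 19, 19, 19, 20, 20, 20]
s3→1 e5→0 s6→1 s8→2 e9→1 e10→0 s16→1 s17→2 s18→3 s18→4  — peak 4.

4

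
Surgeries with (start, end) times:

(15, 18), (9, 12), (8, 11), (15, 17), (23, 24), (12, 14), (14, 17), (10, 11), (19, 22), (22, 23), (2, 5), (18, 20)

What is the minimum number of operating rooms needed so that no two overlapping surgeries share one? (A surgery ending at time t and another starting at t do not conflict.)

Count concurrent intervals with a sweep; the peak is the room count.
starts: [2, 8, 9, 10, 12, 14, 15, 15, 18, 19, 22, 23]
ends:   [5, 11, 11, 12, 14, 17, 17, 18, 20, 22, 23, 24]
s2→1 e5→0 s8→1 s9→2 s10→3  — peak 3.

3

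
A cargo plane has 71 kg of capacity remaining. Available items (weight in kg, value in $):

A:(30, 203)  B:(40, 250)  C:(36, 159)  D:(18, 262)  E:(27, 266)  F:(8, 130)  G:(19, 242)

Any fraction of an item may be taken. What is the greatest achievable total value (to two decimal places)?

Sort by value per unit weight and fill in that order.
Ratios (sorted): F 16.25, D 14.56, G 12.74, E 9.85, A 6.77, B 6.25, C 4.42
take F (8 @ 130); take D (18 @ 262); take G (19 @ 242); take 26/27 of E → 256.15. Capacity used 71/71.
Total value = 890.15

890.15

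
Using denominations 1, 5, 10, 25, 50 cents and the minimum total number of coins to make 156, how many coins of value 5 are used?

1

Greedy: take as many of the largest coin as possible, then repeat with the remainder.
156 = 3×50 + 1×5 + 1×1
Count of 5: 1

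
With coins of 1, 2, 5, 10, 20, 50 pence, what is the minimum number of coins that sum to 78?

5

Greedy: take as many of the largest coin as possible, then repeat with the remainder.
78 − 1×50→28 − 1×20→8 − 1×5→3 − 1×2→1 − 1×1→0
Total coins = 1 + 1 + 1 + 1 + 1 = 5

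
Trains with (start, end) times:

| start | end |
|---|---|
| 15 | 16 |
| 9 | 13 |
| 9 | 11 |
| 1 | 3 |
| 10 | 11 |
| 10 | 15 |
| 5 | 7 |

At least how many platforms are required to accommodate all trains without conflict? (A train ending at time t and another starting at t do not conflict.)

Count concurrent intervals with a sweep; the peak is the room count.
Events (time:±→running): 1:+→1 3:-→0 5:+→1 7:-→0 9:+→1 9:+→2 10:+→3 10:+→4 … peak 4.

4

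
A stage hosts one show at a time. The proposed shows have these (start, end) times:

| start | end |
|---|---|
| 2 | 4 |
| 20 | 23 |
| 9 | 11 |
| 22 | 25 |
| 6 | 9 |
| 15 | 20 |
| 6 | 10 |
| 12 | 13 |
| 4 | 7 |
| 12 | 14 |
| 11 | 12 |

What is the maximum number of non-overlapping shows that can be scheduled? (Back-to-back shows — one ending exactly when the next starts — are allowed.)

Sort by end time and greedily take each interval whose start is ≥ the last chosen end.
Sorted by end: (2,4)  (4,7)  (6,9)  (6,10)  (9,11)  (11,12)  (12,13)  (12,14)  (15,20)  (20,23)  (22,25)
take (2,4); take (4,7); take (9,11); take (11,12); take (12,13); take (15,20); take (20,23).
Selected 7 shows.

7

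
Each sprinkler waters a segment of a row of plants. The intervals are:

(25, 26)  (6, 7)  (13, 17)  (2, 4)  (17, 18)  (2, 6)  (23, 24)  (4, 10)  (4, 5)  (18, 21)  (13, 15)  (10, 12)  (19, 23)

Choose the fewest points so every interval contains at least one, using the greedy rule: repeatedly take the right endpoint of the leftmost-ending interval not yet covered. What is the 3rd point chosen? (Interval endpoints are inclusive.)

12

Process intervals by earliest right end; each time one isn't hit yet, stab at its right endpoint.
By right end: [2,4]  [4,5]  [2,6]  [6,7]  [4,10]  [10,12]  [13,15]  [13,17]  [17,18]  [18,21]  [19,23]  [23,24]  [25,26]
[2,4] uncovered → point at 4; [6,7] uncovered → point at 7; [10,12] uncovered → point at 12; [13,15] uncovered → point at 15; [17,18] uncovered → point at 18; [19,23] uncovered → point at 23; [25,26] uncovered → point at 26.
Points: 4, 7, 12, 15, 18, 23, 26 (7 total).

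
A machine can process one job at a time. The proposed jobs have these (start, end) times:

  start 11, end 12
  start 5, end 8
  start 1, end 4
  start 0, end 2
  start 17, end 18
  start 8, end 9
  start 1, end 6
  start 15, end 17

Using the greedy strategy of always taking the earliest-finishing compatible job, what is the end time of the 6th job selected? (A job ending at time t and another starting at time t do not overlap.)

Order by finish time; keep every interval that doesn't clash with the previous kept one.
By end time: (0,2), (1,4), (1,6), (5,8), (8,9), (11,12), (15,17), (17,18).
Pick (0,2); next start ≥ 2 → (5,8); next start ≥ 8 → (8,9); next start ≥ 9 → (11,12); next start ≥ 12 → (15,17); next start ≥ 17 → (17,18).
Selected: (0,2) (5,8) (8,9) (11,12) (15,17) (17,18)

18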